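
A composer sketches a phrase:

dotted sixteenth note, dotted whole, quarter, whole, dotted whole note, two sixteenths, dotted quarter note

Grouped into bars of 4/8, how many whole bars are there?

9

One bar of 4/8 = 16 thirty-second notes.
Express everything in thirty-second notes: dotted sixteenth note = 3; dotted whole = 48; quarter = 8; whole = 32; dotted whole note = 48; sixteenth = 2; sixteenth = 2; dotted quarter note = 12.
Sum: 3 + 48 + 8 + 32 + 48 + 2 + 2 + 12 = 155.
155 ÷ 16 = 9 complete bars with 11 left over.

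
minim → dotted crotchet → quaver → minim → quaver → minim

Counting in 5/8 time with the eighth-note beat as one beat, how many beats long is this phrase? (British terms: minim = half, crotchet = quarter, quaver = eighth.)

17

One eighth-note beat = 2 sixteenth notes.
Each duration in sixteenth notes: minim = 8; dotted crotchet = 6; quaver = 2; minim = 8; quaver = 2; minim = 8.
Sum: 8 + 6 + 2 + 8 + 2 + 8 = 34.
34 ÷ 2 = 17 beats.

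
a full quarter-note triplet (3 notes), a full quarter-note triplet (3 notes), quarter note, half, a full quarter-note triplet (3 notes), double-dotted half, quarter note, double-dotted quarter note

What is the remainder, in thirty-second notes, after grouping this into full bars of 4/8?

10

One bar of 4/8 = 8 sixteenth notes.
Each duration in sixteenth notes: a full quarter-note triplet (3 notes) (three triplet quarters span one half) = 8; a full quarter-note triplet (3 notes) (three triplet quarters span one half) = 8; quarter note = 4; half = 8; a full quarter-note triplet (3 notes) (three triplet quarters span one half) = 8; double-dotted half = 14; quarter note = 4; double-dotted quarter note = 7.
Sum: 8 + 8 + 4 + 8 + 8 + 14 + 4 + 7 = 61.
61 ÷ 8 = 7 complete bars with 5 sixteenth notes remaining = 10 thirty-second notes.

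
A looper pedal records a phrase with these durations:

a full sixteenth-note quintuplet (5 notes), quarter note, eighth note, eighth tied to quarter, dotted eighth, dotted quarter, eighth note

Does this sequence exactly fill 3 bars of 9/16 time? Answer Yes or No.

Yes

One bar of 9/16 = 9 sixteenth notes, so 3 bars = 27.
Each duration in sixteenth notes: a full sixteenth-note quintuplet (5 notes) (five quintuplet sixteenths span one quarter) = 4; quarter note = 4; eighth note = 2; eighth tied to quarter (eighth + quarter) = 6; dotted eighth = 3; dotted quarter = 6; eighth note = 2.
Altogether 4 + 4 + 2 + 6 + 3 + 6 + 2 = 27.
27 equals 27, so the answer is Yes.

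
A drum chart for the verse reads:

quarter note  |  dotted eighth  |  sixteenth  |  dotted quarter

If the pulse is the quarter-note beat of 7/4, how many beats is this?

One quarter-note beat = 4 sixteenth notes.
Convert each value to sixteenth notes: quarter note = 4; dotted eighth = 3; sixteenth = 1; dotted quarter = 6.
Adding: 4 + 3 + 1 + 6 = 14.
14 ÷ 4 = 3.5 beats.

3.5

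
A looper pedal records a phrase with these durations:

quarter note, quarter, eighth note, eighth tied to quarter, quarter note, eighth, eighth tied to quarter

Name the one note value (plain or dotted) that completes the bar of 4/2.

The bar of 4/2 = 16 eighth notes.
In eighth notes: quarter note = 2; quarter = 2; eighth note = 1; eighth tied to quarter (eighth + quarter) = 3; quarter note = 2; eighth = 1; eighth tied to quarter (eighth + quarter) = 3.
Altogether 2 + 2 + 1 + 3 + 2 + 1 + 3 = 14.
Remaining: 16 − 14 = 2 eighth notes, which is a quarter note.

quarter note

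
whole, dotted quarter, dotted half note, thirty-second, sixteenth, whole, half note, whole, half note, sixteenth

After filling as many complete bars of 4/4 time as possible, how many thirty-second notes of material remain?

One bar of 4/4 = 32 thirty-second notes.
Convert each value to thirty-second notes: whole = 32; dotted quarter = 12; dotted half note = 24; thirty-second = 1; sixteenth = 2; whole = 32; half note = 16; whole = 32; half note = 16; sixteenth = 2.
Altogether 32 + 12 + 24 + 1 + 2 + 32 + 16 + 32 + 16 + 2 = 169.
169 ÷ 32 = 5 complete bars with 9 thirty-second notes remaining.

9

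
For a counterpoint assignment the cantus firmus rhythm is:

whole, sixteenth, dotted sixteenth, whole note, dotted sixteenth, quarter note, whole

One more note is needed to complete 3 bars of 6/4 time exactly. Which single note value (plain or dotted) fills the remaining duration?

3 bars of 6/4 = 144 thirty-second notes.
Each duration in thirty-second notes: whole = 32; sixteenth = 2; dotted sixteenth = 3; whole note = 32; dotted sixteenth = 3; quarter note = 8; whole = 32.
Sum: 32 + 2 + 3 + 32 + 3 + 8 + 32 = 112.
Remaining: 144 − 112 = 32 thirty-second notes, which is a whole note.

whole note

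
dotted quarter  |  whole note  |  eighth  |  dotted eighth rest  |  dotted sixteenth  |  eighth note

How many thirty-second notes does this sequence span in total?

Working in thirty-second notes: dotted quarter = 12; whole note = 32; eighth = 4; dotted eighth rest = 6; dotted sixteenth = 3; eighth note = 4.
Adding: 12 + 32 + 4 + 6 + 3 + 4 = 61 thirty-second notes.

61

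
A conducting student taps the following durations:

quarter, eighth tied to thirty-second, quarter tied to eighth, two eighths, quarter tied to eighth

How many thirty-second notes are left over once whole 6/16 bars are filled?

9

One bar of 6/16 = 12 thirty-second notes.
In thirty-second notes: quarter = 8; eighth tied to thirty-second (eighth + thirty-second) = 5; quarter tied to eighth (quarter + eighth) = 12; eighth = 4; eighth = 4; quarter tied to eighth (quarter + eighth) = 12.
Altogether 8 + 5 + 12 + 4 + 4 + 12 = 45.
45 ÷ 12 = 3 complete bars with 9 thirty-second notes remaining.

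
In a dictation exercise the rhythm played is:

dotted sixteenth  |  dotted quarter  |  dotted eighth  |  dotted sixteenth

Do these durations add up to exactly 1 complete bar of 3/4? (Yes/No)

One bar of 3/4 = 24 thirty-second notes.
Express everything in thirty-second notes: dotted sixteenth = 3; dotted quarter = 12; dotted eighth = 6; dotted sixteenth = 3.
Total: 3 + 12 + 6 + 3 = 24.
24 equals 24, so the answer is Yes.

Yes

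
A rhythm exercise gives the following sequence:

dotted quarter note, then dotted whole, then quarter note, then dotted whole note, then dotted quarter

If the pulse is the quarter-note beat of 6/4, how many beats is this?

16

One quarter-note beat = 2 eighth notes.
Each duration in eighth notes: dotted quarter note = 3; dotted whole = 12; quarter note = 2; dotted whole note = 12; dotted quarter = 3.
Sum: 3 + 12 + 2 + 12 + 3 = 32.
32 ÷ 2 = 16 beats.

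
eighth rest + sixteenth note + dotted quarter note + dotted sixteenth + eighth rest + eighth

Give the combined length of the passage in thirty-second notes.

29

Working in thirty-second notes: eighth rest = 4; sixteenth note = 2; dotted quarter note = 12; dotted sixteenth = 3; eighth rest = 4; eighth = 4.
Sum: 4 + 2 + 12 + 3 + 4 + 4 = 29 thirty-second notes.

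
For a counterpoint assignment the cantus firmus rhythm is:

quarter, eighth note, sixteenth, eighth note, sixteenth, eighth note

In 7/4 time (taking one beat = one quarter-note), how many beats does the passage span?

3

One quarter-note beat = 4 sixteenth notes.
In sixteenth notes: quarter = 4; eighth note = 2; sixteenth = 1; eighth note = 2; sixteenth = 1; eighth note = 2.
Total: 4 + 2 + 1 + 2 + 1 + 2 = 12.
12 ÷ 4 = 3 beats.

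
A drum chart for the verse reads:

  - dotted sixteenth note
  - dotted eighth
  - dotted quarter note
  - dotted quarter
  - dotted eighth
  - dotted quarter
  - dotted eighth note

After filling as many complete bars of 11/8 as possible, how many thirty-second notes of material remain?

13

One bar of 11/8 = 44 thirty-second notes.
Convert each value to thirty-second notes: dotted sixteenth note = 3; dotted eighth = 6; dotted quarter note = 12; dotted quarter = 12; dotted eighth = 6; dotted quarter = 12; dotted eighth note = 6.
Altogether 3 + 6 + 12 + 12 + 6 + 12 + 6 = 57.
57 ÷ 44 = 1 complete bar with 13 thirty-second notes remaining.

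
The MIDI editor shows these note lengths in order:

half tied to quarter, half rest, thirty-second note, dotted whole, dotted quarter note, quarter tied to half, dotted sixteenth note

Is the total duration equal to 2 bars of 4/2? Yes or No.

One bar of 4/2 = 64 thirty-second notes, so 2 bars = 128.
Convert each value to thirty-second notes: half tied to quarter (half + quarter) = 24; half rest = 16; thirty-second note = 1; dotted whole = 48; dotted quarter note = 12; quarter tied to half (quarter + half) = 24; dotted sixteenth note = 3.
Sum: 24 + 16 + 1 + 48 + 12 + 24 + 3 = 128.
128 equals 128, so the answer is Yes.

Yes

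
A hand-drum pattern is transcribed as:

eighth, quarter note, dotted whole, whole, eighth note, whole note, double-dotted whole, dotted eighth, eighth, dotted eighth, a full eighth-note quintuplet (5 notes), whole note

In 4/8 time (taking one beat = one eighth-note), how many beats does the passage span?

62

One eighth-note beat = 2 sixteenth notes.
Convert each value to sixteenth notes: eighth = 2; quarter note = 4; dotted whole = 24; whole = 16; eighth note = 2; whole note = 16; double-dotted whole = 28; dotted eighth = 3; eighth = 2; dotted eighth = 3; a full eighth-note quintuplet (5 notes) (five quintuplet eighths span one half) = 8; whole note = 16.
Total: 2 + 4 + 24 + 16 + 2 + 16 + 28 + 3 + 2 + 3 + 8 + 16 = 124.
124 ÷ 2 = 62 beats.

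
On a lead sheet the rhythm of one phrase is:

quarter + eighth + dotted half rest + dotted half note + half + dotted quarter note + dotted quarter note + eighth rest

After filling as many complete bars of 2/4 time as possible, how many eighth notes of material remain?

One bar of 2/4 = 4 eighth notes.
Working in eighth notes: quarter = 2; eighth = 1; dotted half rest = 6; dotted half note = 6; half = 4; dotted quarter note = 3; dotted quarter note = 3; eighth rest = 1.
Total: 2 + 1 + 6 + 6 + 4 + 3 + 3 + 1 = 26.
26 ÷ 4 = 6 complete bars with 2 eighth notes remaining.

2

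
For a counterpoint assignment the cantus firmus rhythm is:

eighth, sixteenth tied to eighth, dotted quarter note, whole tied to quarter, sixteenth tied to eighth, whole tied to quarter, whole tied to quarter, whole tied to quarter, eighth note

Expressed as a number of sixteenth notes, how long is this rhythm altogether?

Convert each value to sixteenth notes: eighth = 2; sixteenth tied to eighth (sixteenth + eighth) = 3; dotted quarter note = 6; whole tied to quarter (whole + quarter) = 20; sixteenth tied to eighth (sixteenth + eighth) = 3; whole tied to quarter (whole + quarter) = 20; whole tied to quarter (whole + quarter) = 20; whole tied to quarter (whole + quarter) = 20; eighth note = 2.
Altogether 2 + 3 + 6 + 20 + 3 + 20 + 20 + 20 + 2 = 96 sixteenth notes.

96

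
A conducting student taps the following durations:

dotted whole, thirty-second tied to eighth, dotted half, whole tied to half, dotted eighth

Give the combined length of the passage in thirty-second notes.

Each duration in thirty-second notes: dotted whole = 48; thirty-second tied to eighth (thirty-second + eighth) = 5; dotted half = 24; whole tied to half (whole + half) = 48; dotted eighth = 6.
Altogether 48 + 5 + 24 + 48 + 6 = 131 thirty-second notes.

131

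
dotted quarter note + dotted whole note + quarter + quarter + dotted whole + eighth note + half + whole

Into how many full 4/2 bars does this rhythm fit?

One bar of 4/2 = 16 eighth notes.
Convert each value to eighth notes: dotted quarter note = 3; dotted whole note = 12; quarter = 2; quarter = 2; dotted whole = 12; eighth note = 1; half = 4; whole = 8.
Sum: 3 + 12 + 2 + 2 + 12 + 1 + 4 + 8 = 44.
44 ÷ 16 = 2 complete bars with 12 left over.

2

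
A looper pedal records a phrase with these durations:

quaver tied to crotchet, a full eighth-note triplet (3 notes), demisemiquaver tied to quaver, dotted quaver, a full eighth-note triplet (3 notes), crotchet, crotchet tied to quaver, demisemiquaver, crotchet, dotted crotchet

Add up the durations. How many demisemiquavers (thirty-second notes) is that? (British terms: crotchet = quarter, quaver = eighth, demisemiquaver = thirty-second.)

Convert each value to thirty-second notes: quaver tied to crotchet (quaver + crotchet) = 12; a full eighth-note triplet (3 notes) (three triplet eighths span one quarter) = 8; demisemiquaver tied to quaver (demisemiquaver + quaver) = 5; dotted quaver = 6; a full eighth-note triplet (3 notes) (three triplet eighths span one quarter) = 8; crotchet = 8; crotchet tied to quaver (crotchet + quaver) = 12; demisemiquaver = 1; crotchet = 8; dotted crotchet = 12.
Total: 12 + 8 + 5 + 6 + 8 + 8 + 12 + 1 + 8 + 12 = 80 thirty-second notes.

80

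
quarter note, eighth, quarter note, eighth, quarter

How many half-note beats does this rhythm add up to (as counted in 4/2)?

One half-note beat = 4 eighth notes.
In eighth notes: quarter note = 2; eighth = 1; quarter note = 2; eighth = 1; quarter = 2.
Sum: 2 + 1 + 2 + 1 + 2 = 8.
8 ÷ 4 = 2 beats.

2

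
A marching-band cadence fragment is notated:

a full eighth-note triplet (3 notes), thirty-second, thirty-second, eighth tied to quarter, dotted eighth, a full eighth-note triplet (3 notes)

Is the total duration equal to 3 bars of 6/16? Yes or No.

One bar of 6/16 = 12 thirty-second notes, so 3 bars = 36.
Working in thirty-second notes: a full eighth-note triplet (3 notes) (three triplet eighths span one quarter) = 8; thirty-second = 1; thirty-second = 1; eighth tied to quarter (eighth + quarter) = 12; dotted eighth = 6; a full eighth-note triplet (3 notes) (three triplet eighths span one quarter) = 8.
Adding: 8 + 1 + 1 + 12 + 6 + 8 = 36.
36 equals 36, so the answer is Yes.

Yes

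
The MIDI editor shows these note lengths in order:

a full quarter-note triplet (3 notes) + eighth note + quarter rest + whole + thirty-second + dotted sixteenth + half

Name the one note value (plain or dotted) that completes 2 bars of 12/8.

2 bars of 12/8 = 96 thirty-second notes.
Working in thirty-second notes: a full quarter-note triplet (3 notes) (three triplet quarters span one half) = 16; eighth note = 4; quarter rest = 8; whole = 32; thirty-second = 1; dotted sixteenth = 3; half = 16.
Altogether 16 + 4 + 8 + 32 + 1 + 3 + 16 = 80.
Remaining: 96 − 80 = 16 thirty-second notes, which is a half note.

half note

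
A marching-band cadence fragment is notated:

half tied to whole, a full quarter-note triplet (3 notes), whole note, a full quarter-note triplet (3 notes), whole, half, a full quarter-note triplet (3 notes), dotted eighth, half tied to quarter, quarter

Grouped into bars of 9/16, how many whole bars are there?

11

One bar of 9/16 = 9 sixteenth notes.
Each duration in sixteenth notes: half tied to whole (half + whole) = 24; a full quarter-note triplet (3 notes) (three triplet quarters span one half) = 8; whole note = 16; a full quarter-note triplet (3 notes) (three triplet quarters span one half) = 8; whole = 16; half = 8; a full quarter-note triplet (3 notes) (three triplet quarters span one half) = 8; dotted eighth = 3; half tied to quarter (half + quarter) = 12; quarter = 4.
Altogether 24 + 8 + 16 + 8 + 16 + 8 + 8 + 3 + 12 + 4 = 107.
107 ÷ 9 = 11 complete bars with 8 left over.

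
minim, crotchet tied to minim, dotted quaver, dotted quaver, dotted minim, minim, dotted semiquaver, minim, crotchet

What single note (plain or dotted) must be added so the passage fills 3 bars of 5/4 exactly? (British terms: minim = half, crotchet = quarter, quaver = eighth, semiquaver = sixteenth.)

3 bars of 5/4 = 120 thirty-second notes.
Each duration in thirty-second notes: minim = 16; crotchet tied to minim (crotchet + minim) = 24; dotted quaver = 6; dotted quaver = 6; dotted minim = 24; minim = 16; dotted semiquaver = 3; minim = 16; crotchet = 8.
Sum: 16 + 24 + 6 + 6 + 24 + 16 + 3 + 16 + 8 = 119.
Remaining: 120 − 119 = 1 thirty-second note, which is a thirty-second note.

thirty-second note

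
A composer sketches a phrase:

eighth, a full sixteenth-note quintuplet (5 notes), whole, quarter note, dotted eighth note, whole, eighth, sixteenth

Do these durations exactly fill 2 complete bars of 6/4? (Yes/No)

One bar of 6/4 = 24 sixteenth notes, so 2 bars = 48.
Each duration in sixteenth notes: eighth = 2; a full sixteenth-note quintuplet (5 notes) (five quintuplet sixteenths span one quarter) = 4; whole = 16; quarter note = 4; dotted eighth note = 3; whole = 16; eighth = 2; sixteenth = 1.
Total: 2 + 4 + 16 + 4 + 3 + 16 + 2 + 1 = 48.
48 equals 48, so the answer is Yes.

Yes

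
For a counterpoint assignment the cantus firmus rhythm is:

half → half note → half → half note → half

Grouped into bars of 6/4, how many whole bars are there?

One bar of 6/4 = 3 half notes.
Working in half notes: half = 1; half note = 1; half = 1; half note = 1; half = 1.
Altogether 1 + 1 + 1 + 1 + 1 = 5.
5 ÷ 3 = 1 complete bar with 2 left over.

1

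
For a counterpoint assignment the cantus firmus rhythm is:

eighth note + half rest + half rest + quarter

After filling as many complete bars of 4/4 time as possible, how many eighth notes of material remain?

One bar of 4/4 = 8 eighth notes.
In eighth notes: eighth note = 1; half rest = 4; half rest = 4; quarter = 2.
Altogether 1 + 4 + 4 + 2 = 11.
11 ÷ 8 = 1 complete bar with 3 eighth notes remaining.

3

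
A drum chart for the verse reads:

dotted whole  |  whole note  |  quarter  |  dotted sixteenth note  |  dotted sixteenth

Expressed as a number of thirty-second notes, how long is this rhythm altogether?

In thirty-second notes: dotted whole = 48; whole note = 32; quarter = 8; dotted sixteenth note = 3; dotted sixteenth = 3.
Total: 48 + 32 + 8 + 3 + 3 = 94 thirty-second notes.

94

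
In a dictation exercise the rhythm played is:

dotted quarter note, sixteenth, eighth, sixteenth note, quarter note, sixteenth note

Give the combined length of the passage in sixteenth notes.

Working in sixteenth notes: dotted quarter note = 6; sixteenth = 1; eighth = 2; sixteenth note = 1; quarter note = 4; sixteenth note = 1.
Sum: 6 + 1 + 2 + 1 + 4 + 1 = 15 sixteenth notes.

15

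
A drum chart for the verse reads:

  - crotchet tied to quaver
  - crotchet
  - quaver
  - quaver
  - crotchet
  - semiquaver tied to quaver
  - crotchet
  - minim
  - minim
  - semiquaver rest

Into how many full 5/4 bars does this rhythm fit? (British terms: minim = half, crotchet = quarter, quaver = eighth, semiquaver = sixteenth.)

2

One bar of 5/4 = 20 sixteenth notes.
Each duration in sixteenth notes: crotchet tied to quaver (crotchet + quaver) = 6; crotchet = 4; quaver = 2; quaver = 2; crotchet = 4; semiquaver tied to quaver (semiquaver + quaver) = 3; crotchet = 4; minim = 8; minim = 8; semiquaver rest = 1.
Altogether 6 + 4 + 2 + 2 + 4 + 3 + 4 + 8 + 8 + 1 = 42.
42 ÷ 20 = 2 complete bars with 2 left over.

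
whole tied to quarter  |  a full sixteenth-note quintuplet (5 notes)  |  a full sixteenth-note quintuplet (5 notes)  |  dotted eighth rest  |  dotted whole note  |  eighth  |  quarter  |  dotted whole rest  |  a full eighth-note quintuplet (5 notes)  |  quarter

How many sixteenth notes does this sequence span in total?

97

Convert each value to sixteenth notes: whole tied to quarter (whole + quarter) = 20; a full sixteenth-note quintuplet (5 notes) (five quintuplet sixteenths span one quarter) = 4; a full sixteenth-note quintuplet (5 notes) (five quintuplet sixteenths span one quarter) = 4; dotted eighth rest = 3; dotted whole note = 24; eighth = 2; quarter = 4; dotted whole rest = 24; a full eighth-note quintuplet (5 notes) (five quintuplet eighths span one half) = 8; quarter = 4.
Total: 20 + 4 + 4 + 3 + 24 + 2 + 4 + 24 + 8 + 4 = 97 sixteenth notes.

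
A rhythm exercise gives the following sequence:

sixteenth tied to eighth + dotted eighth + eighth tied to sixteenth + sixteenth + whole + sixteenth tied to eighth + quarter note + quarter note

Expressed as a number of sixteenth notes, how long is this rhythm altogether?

37

Convert each value to sixteenth notes: sixteenth tied to eighth (sixteenth + eighth) = 3; dotted eighth = 3; eighth tied to sixteenth (eighth + sixteenth) = 3; sixteenth = 1; whole = 16; sixteenth tied to eighth (sixteenth + eighth) = 3; quarter note = 4; quarter note = 4.
Adding: 3 + 3 + 3 + 1 + 16 + 3 + 4 + 4 = 37 sixteenth notes.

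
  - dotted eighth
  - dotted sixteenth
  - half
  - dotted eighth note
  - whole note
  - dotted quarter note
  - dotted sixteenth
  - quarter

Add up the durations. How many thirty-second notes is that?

Convert each value to thirty-second notes: dotted eighth = 6; dotted sixteenth = 3; half = 16; dotted eighth note = 6; whole note = 32; dotted quarter note = 12; dotted sixteenth = 3; quarter = 8.
Altogether 6 + 3 + 16 + 6 + 32 + 12 + 3 + 8 = 86 thirty-second notes.

86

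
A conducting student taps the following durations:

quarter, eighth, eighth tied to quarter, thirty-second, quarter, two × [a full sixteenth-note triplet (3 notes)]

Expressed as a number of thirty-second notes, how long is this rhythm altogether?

41

Working in thirty-second notes: quarter = 8; eighth = 4; eighth tied to quarter (eighth + quarter) = 12; thirty-second = 1; quarter = 8; a full sixteenth-note triplet (3 notes) (three triplet sixteenths span one eighth) = 4; a full sixteenth-note triplet (3 notes) (three triplet sixteenths span one eighth) = 4.
Adding: 8 + 4 + 12 + 1 + 8 + 4 + 4 = 41 thirty-second notes.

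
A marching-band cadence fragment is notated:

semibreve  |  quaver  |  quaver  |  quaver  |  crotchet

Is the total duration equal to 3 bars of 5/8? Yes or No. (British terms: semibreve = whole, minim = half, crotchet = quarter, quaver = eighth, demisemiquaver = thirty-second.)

One bar of 5/8 = 5 eighth notes, so 3 bars = 15.
Working in eighth notes: semibreve = 8; quaver = 1; quaver = 1; quaver = 1; crotchet = 2.
Total: 8 + 1 + 1 + 1 + 2 = 13.
13 falls short of 15, so the answer is No.

No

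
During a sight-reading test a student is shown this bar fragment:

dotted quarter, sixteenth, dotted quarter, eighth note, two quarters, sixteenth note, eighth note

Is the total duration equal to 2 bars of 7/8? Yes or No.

No

One bar of 7/8 = 14 sixteenth notes, so 2 bars = 28.
Working in sixteenth notes: dotted quarter = 6; sixteenth = 1; dotted quarter = 6; eighth note = 2; quarter = 4; quarter = 4; sixteenth note = 1; eighth note = 2.
Total: 6 + 1 + 6 + 2 + 4 + 4 + 1 + 2 = 26.
26 falls short of 28, so the answer is No.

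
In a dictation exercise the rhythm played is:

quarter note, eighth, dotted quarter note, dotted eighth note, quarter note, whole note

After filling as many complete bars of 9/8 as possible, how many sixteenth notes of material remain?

17

One bar of 9/8 = 18 sixteenth notes.
Each duration in sixteenth notes: quarter note = 4; eighth = 2; dotted quarter note = 6; dotted eighth note = 3; quarter note = 4; whole note = 16.
Altogether 4 + 2 + 6 + 3 + 4 + 16 = 35.
35 ÷ 18 = 1 complete bar with 17 sixteenth notes remaining.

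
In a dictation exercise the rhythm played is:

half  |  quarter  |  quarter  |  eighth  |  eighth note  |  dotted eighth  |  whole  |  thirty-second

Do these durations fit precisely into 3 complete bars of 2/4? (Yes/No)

One bar of 2/4 = 16 thirty-second notes, so 3 bars = 48.
Each duration in thirty-second notes: half = 16; quarter = 8; quarter = 8; eighth = 4; eighth note = 4; dotted eighth = 6; whole = 32; thirty-second = 1.
Sum: 16 + 8 + 8 + 4 + 4 + 6 + 32 + 1 = 79.
79 exceeds 48, so the answer is No.

No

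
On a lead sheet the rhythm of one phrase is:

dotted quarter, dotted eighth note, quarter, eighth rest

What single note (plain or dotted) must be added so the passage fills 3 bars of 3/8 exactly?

dotted eighth note

3 bars of 3/8 = 18 sixteenth notes.
Each duration in sixteenth notes: dotted quarter = 6; dotted eighth note = 3; quarter = 4; eighth rest = 2.
Adding: 6 + 3 + 4 + 2 = 15.
Remaining: 18 − 15 = 3 sixteenth notes, which is a dotted eighth note.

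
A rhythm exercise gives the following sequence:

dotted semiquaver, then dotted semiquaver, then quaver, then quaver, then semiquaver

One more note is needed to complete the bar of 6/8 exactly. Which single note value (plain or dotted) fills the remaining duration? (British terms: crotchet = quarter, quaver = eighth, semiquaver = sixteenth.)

quarter note

The bar of 6/8 = 24 thirty-second notes.
Each duration in thirty-second notes: dotted semiquaver = 3; dotted semiquaver = 3; quaver = 4; quaver = 4; semiquaver = 2.
Adding: 3 + 3 + 4 + 4 + 2 = 16.
Remaining: 24 − 16 = 8 thirty-second notes, which is a quarter note.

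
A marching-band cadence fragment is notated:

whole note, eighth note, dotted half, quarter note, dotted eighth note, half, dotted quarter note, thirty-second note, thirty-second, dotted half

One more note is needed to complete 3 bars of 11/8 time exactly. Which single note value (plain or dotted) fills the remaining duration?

3 bars of 11/8 = 132 thirty-second notes.
Convert each value to thirty-second notes: whole note = 32; eighth note = 4; dotted half = 24; quarter note = 8; dotted eighth note = 6; half = 16; dotted quarter note = 12; thirty-second note = 1; thirty-second = 1; dotted half = 24.
Adding: 32 + 4 + 24 + 8 + 6 + 16 + 12 + 1 + 1 + 24 = 128.
Remaining: 132 − 128 = 4 thirty-second notes, which is a eighth note.

eighth note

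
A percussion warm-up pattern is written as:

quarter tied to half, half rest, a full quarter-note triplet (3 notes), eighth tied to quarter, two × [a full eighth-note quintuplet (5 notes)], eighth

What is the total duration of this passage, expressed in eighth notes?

Express everything in eighth notes: quarter tied to half (quarter + half) = 6; half rest = 4; a full quarter-note triplet (3 notes) (three triplet quarters span one half) = 4; eighth tied to quarter (eighth + quarter) = 3; a full eighth-note quintuplet (5 notes) (five quintuplet eighths span one half) = 4; a full eighth-note quintuplet (5 notes) (five quintuplet eighths span one half) = 4; eighth = 1.
Total: 6 + 4 + 4 + 3 + 4 + 4 + 1 = 26 eighth notes.

26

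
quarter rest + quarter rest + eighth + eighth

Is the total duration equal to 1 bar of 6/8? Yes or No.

One bar of 6/8 = 6 eighth notes.
Express everything in eighth notes: quarter rest = 2; quarter rest = 2; eighth = 1; eighth = 1.
Adding: 2 + 2 + 1 + 1 = 6.
6 equals 6, so the answer is Yes.

Yes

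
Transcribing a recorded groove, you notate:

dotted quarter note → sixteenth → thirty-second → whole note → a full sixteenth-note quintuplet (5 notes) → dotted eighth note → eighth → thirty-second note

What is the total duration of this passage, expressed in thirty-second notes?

Express everything in thirty-second notes: dotted quarter note = 12; sixteenth = 2; thirty-second = 1; whole note = 32; a full sixteenth-note quintuplet (5 notes) (five quintuplet sixteenths span one quarter) = 8; dotted eighth note = 6; eighth = 4; thirty-second note = 1.
Altogether 12 + 2 + 1 + 32 + 8 + 6 + 4 + 1 = 66 thirty-second notes.

66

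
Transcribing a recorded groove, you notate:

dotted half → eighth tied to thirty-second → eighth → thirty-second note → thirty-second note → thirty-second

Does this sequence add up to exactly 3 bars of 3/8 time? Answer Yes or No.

Yes

One bar of 3/8 = 12 thirty-second notes, so 3 bars = 36.
Each duration in thirty-second notes: dotted half = 24; eighth tied to thirty-second (eighth + thirty-second) = 5; eighth = 4; thirty-second note = 1; thirty-second note = 1; thirty-second = 1.
Sum: 24 + 5 + 4 + 1 + 1 + 1 = 36.
36 equals 36, so the answer is Yes.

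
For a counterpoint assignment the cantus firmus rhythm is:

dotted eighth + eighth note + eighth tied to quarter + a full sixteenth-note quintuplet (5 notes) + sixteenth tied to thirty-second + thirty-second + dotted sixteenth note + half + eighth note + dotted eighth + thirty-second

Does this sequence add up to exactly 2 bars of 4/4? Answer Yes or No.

Yes

One bar of 4/4 = 32 thirty-second notes, so 2 bars = 64.
In thirty-second notes: dotted eighth = 6; eighth note = 4; eighth tied to quarter (eighth + quarter) = 12; a full sixteenth-note quintuplet (5 notes) (five quintuplet sixteenths span one quarter) = 8; sixteenth tied to thirty-second (sixteenth + thirty-second) = 3; thirty-second = 1; dotted sixteenth note = 3; half = 16; eighth note = 4; dotted eighth = 6; thirty-second = 1.
Adding: 6 + 4 + 12 + 8 + 3 + 1 + 3 + 16 + 4 + 6 + 1 = 64.
64 equals 64, so the answer is Yes.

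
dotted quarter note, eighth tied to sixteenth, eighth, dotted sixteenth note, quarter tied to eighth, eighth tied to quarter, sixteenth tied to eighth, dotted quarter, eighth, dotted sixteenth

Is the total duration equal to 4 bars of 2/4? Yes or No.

No

One bar of 2/4 = 16 thirty-second notes, so 4 bars = 64.
Each duration in thirty-second notes: dotted quarter note = 12; eighth tied to sixteenth (eighth + sixteenth) = 6; eighth = 4; dotted sixteenth note = 3; quarter tied to eighth (quarter + eighth) = 12; eighth tied to quarter (eighth + quarter) = 12; sixteenth tied to eighth (sixteenth + eighth) = 6; dotted quarter = 12; eighth = 4; dotted sixteenth = 3.
Altogether 12 + 6 + 4 + 3 + 12 + 12 + 6 + 12 + 4 + 3 = 74.
74 exceeds 64, so the answer is No.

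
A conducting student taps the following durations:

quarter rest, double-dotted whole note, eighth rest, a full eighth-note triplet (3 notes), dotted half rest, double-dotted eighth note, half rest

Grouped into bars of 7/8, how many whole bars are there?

4

One bar of 7/8 = 28 thirty-second notes.
Each duration in thirty-second notes: quarter rest = 8; double-dotted whole note = 56; eighth rest = 4; a full eighth-note triplet (3 notes) (three triplet eighths span one quarter) = 8; dotted half rest = 24; double-dotted eighth note = 7; half rest = 16.
Adding: 8 + 56 + 4 + 8 + 24 + 7 + 16 = 123.
123 ÷ 28 = 4 complete bars with 11 left over.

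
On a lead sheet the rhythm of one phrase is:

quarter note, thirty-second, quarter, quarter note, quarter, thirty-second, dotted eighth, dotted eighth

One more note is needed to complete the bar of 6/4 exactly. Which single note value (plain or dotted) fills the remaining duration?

sixteenth note

The bar of 6/4 = 48 thirty-second notes.
In thirty-second notes: quarter note = 8; thirty-second = 1; quarter = 8; quarter note = 8; quarter = 8; thirty-second = 1; dotted eighth = 6; dotted eighth = 6.
Adding: 8 + 1 + 8 + 8 + 8 + 1 + 6 + 6 = 46.
Remaining: 48 − 46 = 2 thirty-second notes, which is a sixteenth note.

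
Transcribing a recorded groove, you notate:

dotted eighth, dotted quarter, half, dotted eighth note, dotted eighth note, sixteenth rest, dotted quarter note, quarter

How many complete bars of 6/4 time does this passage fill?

1

One bar of 6/4 = 24 sixteenth notes.
Express everything in sixteenth notes: dotted eighth = 3; dotted quarter = 6; half = 8; dotted eighth note = 3; dotted eighth note = 3; sixteenth rest = 1; dotted quarter note = 6; quarter = 4.
Total: 3 + 6 + 8 + 3 + 3 + 1 + 6 + 4 = 34.
34 ÷ 24 = 1 complete bar with 10 left over.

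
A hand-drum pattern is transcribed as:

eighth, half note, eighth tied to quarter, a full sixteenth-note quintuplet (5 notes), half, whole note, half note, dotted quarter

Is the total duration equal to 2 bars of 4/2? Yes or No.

No

One bar of 4/2 = 16 eighth notes, so 2 bars = 32.
Express everything in eighth notes: eighth = 1; half note = 4; eighth tied to quarter (eighth + quarter) = 3; a full sixteenth-note quintuplet (5 notes) (five quintuplet sixteenths span one quarter) = 2; half = 4; whole note = 8; half note = 4; dotted quarter = 3.
Altogether 1 + 4 + 3 + 2 + 4 + 8 + 4 + 3 = 29.
29 falls short of 32, so the answer is No.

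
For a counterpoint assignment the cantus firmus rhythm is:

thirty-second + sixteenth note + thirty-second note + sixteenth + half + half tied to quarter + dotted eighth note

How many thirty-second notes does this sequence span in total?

In thirty-second notes: thirty-second = 1; sixteenth note = 2; thirty-second note = 1; sixteenth = 2; half = 16; half tied to quarter (half + quarter) = 24; dotted eighth note = 6.
Total: 1 + 2 + 1 + 2 + 16 + 24 + 6 = 52 thirty-second notes.

52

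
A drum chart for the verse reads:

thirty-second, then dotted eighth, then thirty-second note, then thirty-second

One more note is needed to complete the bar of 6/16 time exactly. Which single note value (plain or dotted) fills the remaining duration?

The bar of 6/16 = 12 thirty-second notes.
Working in thirty-second notes: thirty-second = 1; dotted eighth = 6; thirty-second note = 1; thirty-second = 1.
Total: 1 + 6 + 1 + 1 = 9.
Remaining: 12 − 9 = 3 thirty-second notes, which is a dotted sixteenth note.

dotted sixteenth note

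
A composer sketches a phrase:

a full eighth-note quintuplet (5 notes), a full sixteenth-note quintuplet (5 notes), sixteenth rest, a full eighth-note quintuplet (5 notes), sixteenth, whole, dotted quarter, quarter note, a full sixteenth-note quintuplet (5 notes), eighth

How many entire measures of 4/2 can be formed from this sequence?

1

One bar of 4/2 = 32 sixteenth notes.
Working in sixteenth notes: a full eighth-note quintuplet (5 notes) (five quintuplet eighths span one half) = 8; a full sixteenth-note quintuplet (5 notes) (five quintuplet sixteenths span one quarter) = 4; sixteenth rest = 1; a full eighth-note quintuplet (5 notes) (five quintuplet eighths span one half) = 8; sixteenth = 1; whole = 16; dotted quarter = 6; quarter note = 4; a full sixteenth-note quintuplet (5 notes) (five quintuplet sixteenths span one quarter) = 4; eighth = 2.
Adding: 8 + 4 + 1 + 8 + 1 + 16 + 6 + 4 + 4 + 2 = 54.
54 ÷ 32 = 1 complete bar with 22 left over.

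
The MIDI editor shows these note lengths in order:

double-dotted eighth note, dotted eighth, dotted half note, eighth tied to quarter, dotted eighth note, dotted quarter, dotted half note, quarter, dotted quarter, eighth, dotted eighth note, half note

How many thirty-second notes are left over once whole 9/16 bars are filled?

One bar of 9/16 = 18 thirty-second notes.
Each duration in thirty-second notes: double-dotted eighth note = 7; dotted eighth = 6; dotted half note = 24; eighth tied to quarter (eighth + quarter) = 12; dotted eighth note = 6; dotted quarter = 12; dotted half note = 24; quarter = 8; dotted quarter = 12; eighth = 4; dotted eighth note = 6; half note = 16.
Adding: 7 + 6 + 24 + 12 + 6 + 12 + 24 + 8 + 12 + 4 + 6 + 16 = 137.
137 ÷ 18 = 7 complete bars with 11 thirty-second notes remaining.

11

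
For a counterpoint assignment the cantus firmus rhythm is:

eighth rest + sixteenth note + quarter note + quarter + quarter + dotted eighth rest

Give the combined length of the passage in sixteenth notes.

Express everything in sixteenth notes: eighth rest = 2; sixteenth note = 1; quarter note = 4; quarter = 4; quarter = 4; dotted eighth rest = 3.
Sum: 2 + 1 + 4 + 4 + 4 + 3 = 18 sixteenth notes.

18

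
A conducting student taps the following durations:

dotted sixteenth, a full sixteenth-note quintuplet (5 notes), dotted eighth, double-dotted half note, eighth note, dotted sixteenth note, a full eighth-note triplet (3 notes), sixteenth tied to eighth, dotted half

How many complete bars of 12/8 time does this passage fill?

1

One bar of 12/8 = 48 thirty-second notes.
Each duration in thirty-second notes: dotted sixteenth = 3; a full sixteenth-note quintuplet (5 notes) (five quintuplet sixteenths span one quarter) = 8; dotted eighth = 6; double-dotted half note = 28; eighth note = 4; dotted sixteenth note = 3; a full eighth-note triplet (3 notes) (three triplet eighths span one quarter) = 8; sixteenth tied to eighth (sixteenth + eighth) = 6; dotted half = 24.
Sum: 3 + 8 + 6 + 28 + 4 + 3 + 8 + 6 + 24 = 90.
90 ÷ 48 = 1 complete bar with 42 left over.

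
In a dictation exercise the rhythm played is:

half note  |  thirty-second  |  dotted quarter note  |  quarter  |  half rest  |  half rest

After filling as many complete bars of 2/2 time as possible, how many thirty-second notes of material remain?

One bar of 2/2 = 32 thirty-second notes.
In thirty-second notes: half note = 16; thirty-second = 1; dotted quarter note = 12; quarter = 8; half rest = 16; half rest = 16.
Altogether 16 + 1 + 12 + 8 + 16 + 16 = 69.
69 ÷ 32 = 2 complete bars with 5 thirty-second notes remaining.

5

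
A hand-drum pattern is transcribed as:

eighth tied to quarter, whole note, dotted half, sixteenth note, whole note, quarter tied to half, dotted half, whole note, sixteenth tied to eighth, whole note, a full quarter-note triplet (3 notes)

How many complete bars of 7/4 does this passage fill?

4

One bar of 7/4 = 28 sixteenth notes.
In sixteenth notes: eighth tied to quarter (eighth + quarter) = 6; whole note = 16; dotted half = 12; sixteenth note = 1; whole note = 16; quarter tied to half (quarter + half) = 12; dotted half = 12; whole note = 16; sixteenth tied to eighth (sixteenth + eighth) = 3; whole note = 16; a full quarter-note triplet (3 notes) (three triplet quarters span one half) = 8.
Altogether 6 + 16 + 12 + 1 + 16 + 12 + 12 + 16 + 3 + 16 + 8 = 118.
118 ÷ 28 = 4 complete bars with 6 left over.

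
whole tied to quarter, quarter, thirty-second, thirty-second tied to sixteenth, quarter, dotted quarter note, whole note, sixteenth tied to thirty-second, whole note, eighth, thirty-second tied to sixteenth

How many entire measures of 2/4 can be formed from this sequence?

9

One bar of 2/4 = 16 thirty-second notes.
Each duration in thirty-second notes: whole tied to quarter (whole + quarter) = 40; quarter = 8; thirty-second = 1; thirty-second tied to sixteenth (thirty-second + sixteenth) = 3; quarter = 8; dotted quarter note = 12; whole note = 32; sixteenth tied to thirty-second (sixteenth + thirty-second) = 3; whole note = 32; eighth = 4; thirty-second tied to sixteenth (thirty-second + sixteenth) = 3.
Adding: 40 + 8 + 1 + 3 + 8 + 12 + 32 + 3 + 32 + 4 + 3 = 146.
146 ÷ 16 = 9 complete bars with 2 left over.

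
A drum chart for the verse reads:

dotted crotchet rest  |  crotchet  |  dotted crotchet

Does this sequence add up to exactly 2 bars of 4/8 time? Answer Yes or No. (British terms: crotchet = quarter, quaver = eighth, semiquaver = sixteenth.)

One bar of 4/8 = 4 eighth notes, so 2 bars = 8.
Each duration in eighth notes: dotted crotchet rest = 3; crotchet = 2; dotted crotchet = 3.
Altogether 3 + 2 + 3 = 8.
8 equals 8, so the answer is Yes.

Yes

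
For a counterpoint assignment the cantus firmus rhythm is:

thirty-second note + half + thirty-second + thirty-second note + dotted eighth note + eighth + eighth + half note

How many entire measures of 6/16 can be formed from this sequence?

4

One bar of 6/16 = 12 thirty-second notes.
Each duration in thirty-second notes: thirty-second note = 1; half = 16; thirty-second = 1; thirty-second note = 1; dotted eighth note = 6; eighth = 4; eighth = 4; half note = 16.
Adding: 1 + 16 + 1 + 1 + 6 + 4 + 4 + 16 = 49.
49 ÷ 12 = 4 complete bars with 1 left over.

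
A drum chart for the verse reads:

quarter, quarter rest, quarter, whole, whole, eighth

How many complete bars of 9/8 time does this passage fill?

One bar of 9/8 = 9 eighth notes.
Express everything in eighth notes: quarter = 2; quarter rest = 2; quarter = 2; whole = 8; whole = 8; eighth = 1.
Total: 2 + 2 + 2 + 8 + 8 + 1 = 23.
23 ÷ 9 = 2 complete bars with 5 left over.

2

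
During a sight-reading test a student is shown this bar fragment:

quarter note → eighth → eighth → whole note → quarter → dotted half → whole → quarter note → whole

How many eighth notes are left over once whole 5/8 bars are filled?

3

One bar of 5/8 = 5 eighth notes.
In eighth notes: quarter note = 2; eighth = 1; eighth = 1; whole note = 8; quarter = 2; dotted half = 6; whole = 8; quarter note = 2; whole = 8.
Sum: 2 + 1 + 1 + 8 + 2 + 6 + 8 + 2 + 8 = 38.
38 ÷ 5 = 7 complete bars with 3 eighth notes remaining.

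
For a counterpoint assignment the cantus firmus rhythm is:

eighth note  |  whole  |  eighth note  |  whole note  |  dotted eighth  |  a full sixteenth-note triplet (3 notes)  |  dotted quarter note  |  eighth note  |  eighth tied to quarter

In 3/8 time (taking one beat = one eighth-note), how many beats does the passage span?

27.5

One eighth-note beat = 2 sixteenth notes.
Working in sixteenth notes: eighth note = 2; whole = 16; eighth note = 2; whole note = 16; dotted eighth = 3; a full sixteenth-note triplet (3 notes) (three triplet sixteenths span one eighth) = 2; dotted quarter note = 6; eighth note = 2; eighth tied to quarter (eighth + quarter) = 6.
Altogether 2 + 16 + 2 + 16 + 3 + 2 + 6 + 2 + 6 = 55.
55 ÷ 2 = 27.5 beats.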